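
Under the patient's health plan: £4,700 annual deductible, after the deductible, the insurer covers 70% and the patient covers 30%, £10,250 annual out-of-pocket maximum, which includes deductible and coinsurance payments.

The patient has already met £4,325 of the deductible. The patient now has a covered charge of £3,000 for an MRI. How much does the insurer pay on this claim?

£1,837.50

Remaining deductible: £4,700 − £4,325 = £375.
The remaining £2,625 (= £3,000 − £375) moves to coinsurance.
30% of £2,625 = £787.50 falls to the patient.
That puts the patient's cost at £375 + £787.50 = £1,162.50 before any cap.
Cumulative spending £4,325 + £1,162.50 = £5,487.50 stays under the £10,250 maximum.
Insurer pays the balance: £3,000 − £1,162.50 = £1,837.50.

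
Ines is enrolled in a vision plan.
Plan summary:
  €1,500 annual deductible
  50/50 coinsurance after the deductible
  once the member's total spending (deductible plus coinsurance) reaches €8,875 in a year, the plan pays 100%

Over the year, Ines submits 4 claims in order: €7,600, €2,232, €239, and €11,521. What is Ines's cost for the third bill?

€119.50

Claim 1 — €7,600: €1,500 finishes the deductible; €6,100 goes to coinsurance; coinsurance €6,100 × 50% = €3,050. Member pays €4,550; OOP now €4,550.
Claim 2 — €2,232: deductible already satisfied, so member's share is 50% × €2,232 = €1,116. Cost to member: €1,116. OOP to date €5,666.
Claim 3 — €239: deductible met; 50% of €239 = €119.50. Cost to member: €119.50. OOP to date €5,785.50.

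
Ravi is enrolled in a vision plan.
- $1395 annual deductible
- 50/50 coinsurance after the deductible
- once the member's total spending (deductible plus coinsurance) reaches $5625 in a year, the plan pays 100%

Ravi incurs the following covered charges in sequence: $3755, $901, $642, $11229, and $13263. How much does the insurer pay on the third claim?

$321

Bill 1, $3755: $1395 finishes the deductible; $2360 goes to coinsurance; 50% of $2360 = $1180. Member pays $2575; OOP now $2575. Insurer: $3755 − $2575 = $1180.
Bill 2, $901: deductible already satisfied, so member's share is 50% × $901 = $450.50. Member pays $450.50; OOP now $3025.50. Plan pays $901 − $450.50 = $450.50.
Bill 3, $642: deductible met; 50% of $642 = $321. Member owes $321 (running OOP $3346.50). Plan pays $642 − $321 = $321.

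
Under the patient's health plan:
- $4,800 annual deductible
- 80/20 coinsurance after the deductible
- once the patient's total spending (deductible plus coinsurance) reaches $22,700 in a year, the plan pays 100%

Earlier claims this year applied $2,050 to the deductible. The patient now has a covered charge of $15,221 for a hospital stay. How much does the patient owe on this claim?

Remaining deductible: $4,800 − $2,050 = $2,750.
That leaves $15,221 − $2,750 = $12,471 for coinsurance.
20% of $12,471 = $2,494.20 falls to the patient.
Patient responsibility before any cap: $2,750 + $2,494.20 = $5,244.20.
Cumulative spending $2,050 + $5,244.20 = $7,294.20 stays under the $22,700 maximum.

$5,244.20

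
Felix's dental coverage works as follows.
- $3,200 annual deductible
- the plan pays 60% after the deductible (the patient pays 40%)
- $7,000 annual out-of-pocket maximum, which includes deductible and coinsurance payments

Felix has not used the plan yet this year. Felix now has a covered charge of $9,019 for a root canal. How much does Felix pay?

Deductible not yet touched, so the first $3,200 of the bill goes to the deductible.
That leaves $9,019 − $3,200 = $5,819 for coinsurance.
Coinsurance: $5,819 × 40% = $2,327.60.
So the patient owes $3,200 + $2,327.60 = $5,527.60 before any cap.
Cumulative spending $0 + $5,527.60 = $5,527.60 stays under the $7,000 maximum.

$5,527.60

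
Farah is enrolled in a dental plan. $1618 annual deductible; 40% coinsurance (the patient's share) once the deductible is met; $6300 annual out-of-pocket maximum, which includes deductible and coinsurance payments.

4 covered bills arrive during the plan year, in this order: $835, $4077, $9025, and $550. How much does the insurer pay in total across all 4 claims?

$8187

#1 ($835): fully absorbed by the deductible. Patient pays $835; OOP now $835. Plan pays $835 − $835 = $0.
#2 ($4077): $783 to deductible, leaving $3294; 40% of $3294 = $1317.60. Patient owes $2100.60 (running OOP $2935.60). Insurer: $4077 − $2100.60 = $1976.40.
#3 ($9025): deductible met; 40% of $9025 = $3610. That would push OOP to $6545.60, over the $6300 cap, so patient pays $6300 − $2935.60 = $3364.40. Insurer: $9025 − $3364.40 = $5660.60.
#4 ($550): deductible already satisfied, so patient's share is 40% × $550 = $220. Adding that to $6300 gives $6520, past the $6300 cap; patient pays only $6300 − $6300 = $0. Insurer: $550 − $0 = $550.
Insurer total = bills − patient's total = $14487 − $6300 = $8187.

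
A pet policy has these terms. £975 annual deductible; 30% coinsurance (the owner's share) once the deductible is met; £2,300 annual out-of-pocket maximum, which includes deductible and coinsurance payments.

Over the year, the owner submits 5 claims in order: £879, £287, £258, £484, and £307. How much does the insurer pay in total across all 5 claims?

Claim 1 (£879): fully absorbed by the deductible. Owner pays £879; OOP now £879. Insurer: £879 − £879 = £0.
Claim 2 (£287): £96 finishes the deductible; £191 goes to coinsurance; coinsurance £191 × 30% = £57.30. Owner pays £153.30; OOP now £1,032.30. Insurer: £287 − £153.30 = £133.70.
Claim 3 (£258): 30% coinsurance on £258 = £77.40. Cost to owner: £77.40. OOP to date £1,109.70. Plan pays £258 − £77.40 = £180.60.
Claim 4 (£484): 30% coinsurance on £484 = £145.20. Owner owes £145.20 (running OOP £1,254.90). Plan pays £484 − £145.20 = £338.80.
Claim 5 (£307): deductible met; 30% of £307 = £92.10. Owner pays £92.10; OOP now £1,347. Insurer: £307 − £92.10 = £214.90.
Insurer total: £0 + £133.70 + £180.60 + £338.80 + £214.90 = £868.

£868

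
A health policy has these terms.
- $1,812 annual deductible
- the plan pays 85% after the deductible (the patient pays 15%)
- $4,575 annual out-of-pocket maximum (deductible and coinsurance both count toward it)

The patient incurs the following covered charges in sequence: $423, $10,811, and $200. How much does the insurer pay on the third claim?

Bill 1, $423: all of it applies to the deductible. Cost to patient: $423. OOP to date $423. Insurer: $423 − $423 = $0.
Bill 2, $10,811: $1,389 to deductible, leaving $9,422; 15% of $9,422 = $1,413.30. Cost to patient: $2,802.30. OOP to date $3,225.30. Plan pays $10,811 − $2,802.30 = $8,008.70.
Bill 3, $200: 15% coinsurance on $200 = $30. Patient owes $30 (running OOP $3,255.30). Plan pays $200 − $30 = $170.

$170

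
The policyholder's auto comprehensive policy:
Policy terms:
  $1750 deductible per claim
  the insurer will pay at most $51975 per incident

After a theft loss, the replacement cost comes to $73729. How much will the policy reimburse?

After the deductible, $73729 − $1750 = $71979 remains.
The $51975 per-incident cap binds; insurer pays $51975.

$51975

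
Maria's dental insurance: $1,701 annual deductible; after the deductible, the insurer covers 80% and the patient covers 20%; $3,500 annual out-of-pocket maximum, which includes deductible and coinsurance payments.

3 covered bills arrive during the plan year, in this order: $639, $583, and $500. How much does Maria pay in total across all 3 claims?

$1,705.20

Bill 1, $639: all of it applies to the deductible. Cost to patient: $639. OOP to date $639.
Bill 2, $583: fully absorbed by the deductible. Patient pays $583; OOP now $1,222.
Bill 3, $500: deductible takes $479, $21 remains; 20% of $21 = $4.20. Patient owes $483.20 (running OOP $1,705.20).
Summing the patient's payments: $639 + $583 + $483.20 = $1,705.20.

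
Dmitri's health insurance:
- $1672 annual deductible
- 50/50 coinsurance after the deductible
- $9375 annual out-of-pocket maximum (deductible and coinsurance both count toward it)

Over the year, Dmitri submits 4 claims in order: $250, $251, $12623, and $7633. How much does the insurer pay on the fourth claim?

#1 ($250): fully absorbed by the deductible. Cost to patient: $250. OOP to date $250. Insurer: $250 − $250 = $0.
#2 ($251): all of it applies to the deductible. Cost to patient: $251. OOP to date $501. Insurer: $251 − $251 = $0.
#3 ($12623): $1171 finishes the deductible; $11452 goes to coinsurance; patient's 50% is $5726. Patient pays $6897; OOP now $7398. Insurer: $12623 − $6897 = $5726.
#4 ($7633): deductible met; 50% of $7633 = $3816.50. Adding that to $7398 gives $11214.50, past the $9375 cap; patient pays only $9375 − $7398 = $1977. Plan pays $7633 − $1977 = $5656.

$5656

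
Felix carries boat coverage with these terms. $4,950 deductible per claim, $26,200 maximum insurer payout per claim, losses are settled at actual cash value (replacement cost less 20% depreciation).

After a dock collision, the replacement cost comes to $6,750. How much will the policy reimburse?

At 20% depreciation, ACV = $6,750 − $1,350 = $5,400.
Subtract the deductible: $5,400 − $4,950 = $450.
$450 is within the $26,200 limit, so the insurer pays $450.

$450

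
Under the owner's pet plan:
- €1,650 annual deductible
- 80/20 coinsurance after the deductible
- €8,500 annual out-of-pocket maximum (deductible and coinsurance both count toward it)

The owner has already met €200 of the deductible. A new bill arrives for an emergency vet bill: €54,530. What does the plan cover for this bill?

Deductible still to meet: €1,650 − €200 = €1,450.
After the €1,450 deductible portion, €54,530 − €1,450 = €53,080 is subject to coinsurance.
20% of €53,080 = €10,616 falls to the owner.
So the owner owes €1,450 + €10,616 = €12,066 before any cap.
That would bring total out-of-pocket to €12,266, past the €8,500 cap. The owner is capped at €8,500 − €200 = €8,300 on this claim.
Insurer pays the balance: €54,530 − €8,300 = €46,230.

€46,230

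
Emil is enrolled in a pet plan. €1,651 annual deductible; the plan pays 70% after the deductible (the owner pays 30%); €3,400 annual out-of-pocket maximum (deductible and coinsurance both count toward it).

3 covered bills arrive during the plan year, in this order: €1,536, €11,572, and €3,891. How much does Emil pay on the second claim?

€1,864

#1 (€1,536): entire amount goes to the deductible. Owner owes €1,536 (running OOP €1,536).
#2 (€11,572): €115 finishes the deductible; €11,457 goes to coinsurance; 30% of €11,457 = €3,437.10. Deductible plus coinsurance: €115 + €3,437.10 = €3,552.10. That would push OOP to €5,088.10, over the €3,400 cap, so owner pays €3,400 − €1,536 = €1,864.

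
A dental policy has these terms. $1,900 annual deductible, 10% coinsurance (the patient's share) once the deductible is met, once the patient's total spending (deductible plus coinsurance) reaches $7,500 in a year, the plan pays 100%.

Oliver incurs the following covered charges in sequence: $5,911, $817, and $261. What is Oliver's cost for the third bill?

$26.10

#1 ($5,911): deductible takes $1,900, $4,011 remains; coinsurance $4,011 × 10% = $401.10. Cost to patient: $2,301.10. OOP to date $2,301.10.
#2 ($817): deductible met; 10% of $817 = $81.70. Patient owes $81.70 (running OOP $2,382.80).
#3 ($261): deductible met; 10% of $261 = $26.10. Patient pays $26.10; OOP now $2,408.90.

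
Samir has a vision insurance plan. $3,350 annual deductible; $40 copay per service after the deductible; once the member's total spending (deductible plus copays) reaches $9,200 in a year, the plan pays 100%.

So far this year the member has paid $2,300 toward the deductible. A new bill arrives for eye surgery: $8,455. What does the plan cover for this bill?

$7,365

Remaining deductible: $3,350 − $2,300 = $1,050.
The remaining $7,405 (= $8,455 − $1,050) moves to the copay.
Copay on this service: $40.
Member responsibility before any cap: $1,050 + $40 = $1,090.
Year-to-date out-of-pocket becomes $2,300 + $1,090 = $3,390, still under the $9,200 maximum, so no cap applies.
The insurer covers the remainder: $8,455 − $1,090 = $7,365.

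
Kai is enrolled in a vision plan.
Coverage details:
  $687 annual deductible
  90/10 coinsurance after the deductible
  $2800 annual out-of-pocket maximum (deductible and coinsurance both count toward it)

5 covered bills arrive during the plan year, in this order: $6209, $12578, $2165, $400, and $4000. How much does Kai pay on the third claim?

$216.50

Claim 1 ($6209): deductible takes $687, $5522 remains; 10% of $5522 = $552.20. Member pays $1239.20; OOP now $1239.20.
Claim 2 ($12578): deductible already satisfied, so member's share is 10% × $12578 = $1257.80. Cost to member: $1257.80. OOP to date $2497.
Claim 3 ($2165): 10% coinsurance on $2165 = $216.50. Member owes $216.50 (running OOP $2713.50).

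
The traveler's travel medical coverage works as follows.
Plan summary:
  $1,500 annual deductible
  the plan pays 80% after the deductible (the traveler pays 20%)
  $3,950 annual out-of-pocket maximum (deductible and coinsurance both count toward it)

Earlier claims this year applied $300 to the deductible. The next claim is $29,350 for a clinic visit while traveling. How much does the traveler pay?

$3,650

Remaining deductible: $1,500 − $300 = $1,200.
That leaves $29,350 − $1,200 = $28,150 for coinsurance.
Coinsurance: $28,150 × 20% = $5,630.
Traveler responsibility before any cap: $1,200 + $5,630 = $6,830.
That would bring total out-of-pocket to $7,130, past the $3,950 cap. The traveler is capped at $3,950 − $300 = $3,650 on this claim.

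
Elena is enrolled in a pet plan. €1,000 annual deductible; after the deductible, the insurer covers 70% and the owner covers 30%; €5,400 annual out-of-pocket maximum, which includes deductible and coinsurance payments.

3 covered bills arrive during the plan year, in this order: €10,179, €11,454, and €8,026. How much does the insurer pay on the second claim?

€9,807.70

Claim 1 — €10,179: €1,000 to deductible, leaving €9,179; 30% of €9,179 = €2,753.70. Cost to owner: €3,753.70. OOP to date €3,753.70. Plan pays €10,179 − €3,753.70 = €6,425.30.
Claim 2 — €11,454: deductible already satisfied, so owner's share is 30% × €11,454 = €3,436.20. OOP would hit €7,189.90 > €5,400, so the cap limits the owner to €5,400 − €3,753.70 = €1,646.30. Plan pays €11,454 − €1,646.30 = €9,807.70.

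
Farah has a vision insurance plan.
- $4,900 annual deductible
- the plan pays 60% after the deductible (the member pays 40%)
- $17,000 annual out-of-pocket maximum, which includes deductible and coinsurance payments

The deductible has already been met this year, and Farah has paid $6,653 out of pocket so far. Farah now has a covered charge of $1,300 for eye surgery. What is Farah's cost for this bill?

$520

The deductible is already satisfied, so the full bill goes to coinsurance.
40% of $1,300 = $520 falls to the member.
Total out-of-pocket so far would be $6,653 + $520 = $7,173, below the $17,000 cap — no reduction.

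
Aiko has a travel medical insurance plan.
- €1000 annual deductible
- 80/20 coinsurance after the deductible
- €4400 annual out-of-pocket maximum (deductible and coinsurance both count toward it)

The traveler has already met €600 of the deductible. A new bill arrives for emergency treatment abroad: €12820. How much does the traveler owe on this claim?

Deductible still to meet: €1000 − €600 = €400.
The remaining €12420 (= €12820 − €400) moves to coinsurance.
20% of €12420 = €2484 falls to the traveler.
That puts the traveler's cost at €400 + €2484 = €2884 before any cap.
Cumulative spending €600 + €2884 = €3484 stays under the €4400 maximum.

€2884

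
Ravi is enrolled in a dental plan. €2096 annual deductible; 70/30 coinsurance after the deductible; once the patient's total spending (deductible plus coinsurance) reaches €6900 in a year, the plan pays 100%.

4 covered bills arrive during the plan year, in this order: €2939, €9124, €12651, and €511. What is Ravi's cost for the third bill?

€1813.90

Bill 1, €2939: €2096 to deductible, leaving €843; coinsurance €843 × 30% = €252.90. Cost to patient: €2348.90. OOP to date €2348.90.
Bill 2, €9124: deductible met; 30% of €9124 = €2737.20. Patient pays €2737.20; OOP now €5086.10.
Bill 3, €12651: 30% coinsurance on €12651 = €3795.30. That would push OOP to €8881.40, over the €6900 cap, so patient pays €6900 − €5086.10 = €1813.90.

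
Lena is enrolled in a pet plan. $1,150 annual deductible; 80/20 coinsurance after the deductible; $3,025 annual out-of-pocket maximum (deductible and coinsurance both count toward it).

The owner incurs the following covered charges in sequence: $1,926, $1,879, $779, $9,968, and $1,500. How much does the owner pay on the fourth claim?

Bill 1, $1,926: $1,150 to deductible, leaving $776; owner's 20% is $155.20. Owner pays $1,305.20; OOP now $1,305.20.
Bill 2, $1,879: deductible already satisfied, so owner's share is 20% × $1,879 = $375.80. Cost to owner: $375.80. OOP to date $1,681.
Bill 3, $779: deductible met; 20% of $779 = $155.80. Cost to owner: $155.80. OOP to date $1,836.80.
Bill 4, $9,968: deductible already satisfied, so owner's share is 20% × $9,968 = $1,993.60. OOP would hit $3,830.40 > $3,025, so the cap limits the owner to $3,025 − $1,836.80 = $1,188.20.

$1,188.20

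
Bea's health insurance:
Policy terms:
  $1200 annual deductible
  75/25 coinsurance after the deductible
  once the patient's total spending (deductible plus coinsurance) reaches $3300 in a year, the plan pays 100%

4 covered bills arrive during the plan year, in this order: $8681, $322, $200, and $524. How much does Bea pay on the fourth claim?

Claim 1 — $8681: $1200 finishes the deductible; $7481 goes to coinsurance; 25% of $7481 = $1870.25. Patient owes $3070.25 (running OOP $3070.25).
Claim 2 — $322: deductible already satisfied, so patient's share is 25% × $322 = $80.50. Patient owes $80.50 (running OOP $3150.75).
Claim 3 — $200: deductible met; 25% of $200 = $50. Cost to patient: $50. OOP to date $3200.75.
Claim 4 — $524: deductible already satisfied, so patient's share is 25% × $524 = $131. That would push OOP to $3331.75, over the $3300 cap, so patient pays $3300 − $3200.75 = $99.25.

$99.25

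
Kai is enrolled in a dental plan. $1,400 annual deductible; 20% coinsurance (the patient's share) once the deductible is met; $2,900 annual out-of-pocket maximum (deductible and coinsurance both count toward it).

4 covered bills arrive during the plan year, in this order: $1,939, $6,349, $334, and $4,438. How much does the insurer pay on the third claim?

Claim 1 ($1,939): $1,400 finishes the deductible; $539 goes to coinsurance; 20% of $539 = $107.80. Patient owes $1,507.80 (running OOP $1,507.80). Insurer: $1,939 − $1,507.80 = $431.20.
Claim 2 ($6,349): 20% coinsurance on $6,349 = $1,269.80. Cost to patient: $1,269.80. OOP to date $2,777.60. Plan pays $6,349 − $1,269.80 = $5,079.20.
Claim 3 ($334): deductible already satisfied, so patient's share is 20% × $334 = $66.80. Patient pays $66.80; OOP now $2,844.40. Insurer: $334 − $66.80 = $267.20.

$267.20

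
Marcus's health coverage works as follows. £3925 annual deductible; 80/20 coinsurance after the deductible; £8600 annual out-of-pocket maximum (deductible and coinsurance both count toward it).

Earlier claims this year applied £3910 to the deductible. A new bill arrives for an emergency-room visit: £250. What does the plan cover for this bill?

£188

Remaining deductible: £3925 − £3910 = £15.
That leaves £250 − £15 = £235 for coinsurance.
Patient's 20% share of £235 is £47.
Patient responsibility before any cap: £15 + £47 = £62.
Cumulative spending £3910 + £62 = £3972 stays under the £8600 maximum.
The insurer covers the remainder: £250 − £62 = £188.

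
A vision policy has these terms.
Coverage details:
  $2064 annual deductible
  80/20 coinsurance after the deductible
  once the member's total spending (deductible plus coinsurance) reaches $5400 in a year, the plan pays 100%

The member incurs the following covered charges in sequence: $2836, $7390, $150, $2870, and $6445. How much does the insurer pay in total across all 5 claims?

$14291

Claim 1 ($2836): $2064 to deductible, leaving $772; coinsurance $772 × 20% = $154.40. Member pays $2218.40; OOP now $2218.40. Plan pays $2836 − $2218.40 = $617.60.
Claim 2 ($7390): deductible already satisfied, so member's share is 20% × $7390 = $1478. Member pays $1478; OOP now $3696.40. Insurer: $7390 − $1478 = $5912.
Claim 3 ($150): 20% coinsurance on $150 = $30. Member owes $30 (running OOP $3726.40). Plan pays $150 − $30 = $120.
Claim 4 ($2870): deductible already satisfied, so member's share is 20% × $2870 = $574. Member owes $574 (running OOP $4300.40). Plan pays $2870 − $574 = $2296.
Claim 5 ($6445): deductible met; 20% of $6445 = $1289. That would push OOP to $5589.40, over the $5400 cap, so member pays $5400 − $4300.40 = $1099.60. Insurer: $6445 − $1099.60 = $5345.40.
Insurer total: $617.60 + $5912 + $120 + $2296 + $5345.40 = $14291.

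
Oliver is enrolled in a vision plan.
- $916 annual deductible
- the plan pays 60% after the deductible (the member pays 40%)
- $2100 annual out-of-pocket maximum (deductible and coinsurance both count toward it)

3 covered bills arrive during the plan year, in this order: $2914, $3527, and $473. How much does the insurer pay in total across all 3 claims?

$4814

Claim 1 ($2914): deductible takes $916, $1998 remains; coinsurance $1998 × 40% = $799.20. Cost to member: $1715.20. OOP to date $1715.20. Insurer: $2914 − $1715.20 = $1198.80.
Claim 2 ($3527): 40% coinsurance on $3527 = $1410.80. Adding that to $1715.20 gives $3126, past the $2100 cap; member pays only $2100 − $1715.20 = $384.80. Insurer: $3527 − $384.80 = $3142.20.
Claim 3 ($473): deductible already satisfied, so member's share is 40% × $473 = $189.20. OOP would hit $2289.20 > $2100, so the cap limits the member to $2100 − $2100 = $0. Insurer: $473 − $0 = $473.
Insurer total = bills − member's total = $6914 − $2100 = $4814.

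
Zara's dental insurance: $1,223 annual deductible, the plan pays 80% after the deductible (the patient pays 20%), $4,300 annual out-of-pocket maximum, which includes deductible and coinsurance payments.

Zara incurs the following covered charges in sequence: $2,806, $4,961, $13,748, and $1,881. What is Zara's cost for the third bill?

$1,768.20

Bill 1, $2,806: $1,223 finishes the deductible; $1,583 goes to coinsurance; patient's 20% is $316.60. Cost to patient: $1,539.60. OOP to date $1,539.60.
Bill 2, $4,961: 20% coinsurance on $4,961 = $992.20. Patient pays $992.20; OOP now $2,531.80.
Bill 3, $13,748: deductible already satisfied, so patient's share is 20% × $13,748 = $2,749.60. OOP would hit $5,281.40 > $4,300, so the cap limits the patient to $4,300 − $2,531.80 = $1,768.20.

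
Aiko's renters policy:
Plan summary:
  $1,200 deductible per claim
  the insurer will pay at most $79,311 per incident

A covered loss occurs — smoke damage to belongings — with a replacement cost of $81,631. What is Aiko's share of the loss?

After the deductible, $81,631 − $1,200 = $80,431 remains.
Since $80,431 > $79,311, the payout is capped at $79,311.
Tenant's share is the uncovered remainder: $81,631 − $79,311 = $2,320.

$2,320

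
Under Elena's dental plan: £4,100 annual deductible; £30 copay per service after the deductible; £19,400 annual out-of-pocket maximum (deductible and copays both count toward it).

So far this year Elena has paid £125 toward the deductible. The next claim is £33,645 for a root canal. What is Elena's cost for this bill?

£125 of the £4,100 deductible is already met, leaving £3,975.
After the £3,975 deductible portion, £33,645 − £3,975 = £29,670 is subject to the copay.
Copay on this service: £30.
Patient responsibility before any cap: £3,975 + £30 = £4,005.
Year-to-date out-of-pocket becomes £125 + £4,005 = £4,130, still under the £19,400 maximum, so no cap applies.

£4,005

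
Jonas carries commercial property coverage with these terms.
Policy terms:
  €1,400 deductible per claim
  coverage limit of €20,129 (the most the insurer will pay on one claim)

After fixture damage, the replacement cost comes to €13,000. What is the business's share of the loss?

Less the €1,400 deductible: €13,000 − €1,400 = €11,600.
€11,600 ≤ €20,129, so the limit doesn't bind; insurer pays €11,600.
Out of pocket: €13,000 − €11,600 = €1,400.

€1,400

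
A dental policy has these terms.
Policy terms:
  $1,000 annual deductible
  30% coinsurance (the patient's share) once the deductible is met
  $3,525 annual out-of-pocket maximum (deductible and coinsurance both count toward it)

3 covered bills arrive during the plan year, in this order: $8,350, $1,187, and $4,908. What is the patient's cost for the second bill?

Bill 1, $8,350: $1,000 finishes the deductible; $7,350 goes to coinsurance; 30% of $7,350 = $2,205. Patient pays $3,205; OOP now $3,205.
Bill 2, $1,187: 30% coinsurance on $1,187 = $356.10. OOP would hit $3,561.10 > $3,525, so the cap limits the patient to $3,525 − $3,205 = $320.

$320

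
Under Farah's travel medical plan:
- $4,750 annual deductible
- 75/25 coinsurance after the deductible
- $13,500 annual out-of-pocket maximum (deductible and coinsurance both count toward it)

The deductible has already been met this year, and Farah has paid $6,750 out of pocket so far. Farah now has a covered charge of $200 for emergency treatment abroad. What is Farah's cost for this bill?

$50

With the deductible met, the entire $200 is subject to coinsurance.
Traveler's 25% share of $200 is $50.
Total out-of-pocket so far would be $6,750 + $50 = $6,800, below the $13,500 cap — no reduction.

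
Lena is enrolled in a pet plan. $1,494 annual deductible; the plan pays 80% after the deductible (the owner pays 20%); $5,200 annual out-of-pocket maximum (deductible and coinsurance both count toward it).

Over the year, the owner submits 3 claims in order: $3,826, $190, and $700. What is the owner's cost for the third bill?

$140

#1 ($3,826): deductible takes $1,494, $2,332 remains; 20% of $2,332 = $466.40. Owner pays $1,960.40; OOP now $1,960.40.
#2 ($190): deductible already satisfied, so owner's share is 20% × $190 = $38. Owner pays $38; OOP now $1,998.40.
#3 ($700): 20% coinsurance on $700 = $140. Cost to owner: $140. OOP to date $2,138.40.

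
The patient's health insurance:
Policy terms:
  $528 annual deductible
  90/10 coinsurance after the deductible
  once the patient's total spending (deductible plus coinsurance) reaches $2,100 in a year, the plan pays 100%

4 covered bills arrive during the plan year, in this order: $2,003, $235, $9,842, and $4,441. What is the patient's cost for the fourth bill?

$416.80

Claim 1 ($2,003): $528 to deductible, leaving $1,475; patient's 10% is $147.50. Patient pays $675.50; OOP now $675.50.
Claim 2 ($235): deductible met; 10% of $235 = $23.50. Patient pays $23.50; OOP now $699.
Claim 3 ($9,842): 10% coinsurance on $9,842 = $984.20. Patient owes $984.20 (running OOP $1,683.20).
Claim 4 ($4,441): deductible already satisfied, so patient's share is 10% × $4,441 = $444.10. That would push OOP to $2,127.30, over the $2,100 cap, so patient pays $2,100 − $1,683.20 = $416.80.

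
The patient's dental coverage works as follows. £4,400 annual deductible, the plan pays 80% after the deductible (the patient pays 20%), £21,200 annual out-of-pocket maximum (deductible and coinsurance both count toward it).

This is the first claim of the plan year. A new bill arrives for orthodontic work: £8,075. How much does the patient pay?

£5,135

Deductible not yet touched, so the first £4,400 of the bill goes to the deductible.
After the £4,400 deductible portion, £8,075 − £4,400 = £3,675 is subject to coinsurance.
Patient's 20% share of £3,675 is £735.
So the patient owes £4,400 + £735 = £5,135 before any cap.
Total out-of-pocket so far would be £0 + £5,135 = £5,135, below the £21,200 cap — no reduction.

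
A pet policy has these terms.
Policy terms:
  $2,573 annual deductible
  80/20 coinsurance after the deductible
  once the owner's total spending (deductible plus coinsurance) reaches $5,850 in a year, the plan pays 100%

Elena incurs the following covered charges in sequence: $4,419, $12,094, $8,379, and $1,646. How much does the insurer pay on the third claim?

$7,890

Claim 1 — $4,419: deductible takes $2,573, $1,846 remains; owner's 20% is $369.20. Owner pays $2,942.20; OOP now $2,942.20. Plan pays $4,419 − $2,942.20 = $1,476.80.
Claim 2 — $12,094: deductible met; 20% of $12,094 = $2,418.80. Cost to owner: $2,418.80. OOP to date $5,361. Insurer: $12,094 − $2,418.80 = $9,675.20.
Claim 3 — $8,379: deductible already satisfied, so owner's share is 20% × $8,379 = $1,675.80. Adding that to $5,361 gives $7,036.80, past the $5,850 cap; owner pays only $5,850 − $5,361 = $489. Insurer: $8,379 − $489 = $7,890.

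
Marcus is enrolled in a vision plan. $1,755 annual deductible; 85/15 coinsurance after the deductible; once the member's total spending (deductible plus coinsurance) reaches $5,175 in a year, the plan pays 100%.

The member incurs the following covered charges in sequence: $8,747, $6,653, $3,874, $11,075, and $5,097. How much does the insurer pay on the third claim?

Claim 1 ($8,747): $1,755 to deductible, leaving $6,992; coinsurance $6,992 × 15% = $1,048.80. Cost to member: $2,803.80. OOP to date $2,803.80. Plan pays $8,747 − $2,803.80 = $5,943.20.
Claim 2 ($6,653): deductible met; 15% of $6,653 = $997.95. Cost to member: $997.95. OOP to date $3,801.75. Insurer: $6,653 − $997.95 = $5,655.05.
Claim 3 ($3,874): deductible already satisfied, so member's share is 15% × $3,874 = $581.10. Cost to member: $581.10. OOP to date $4,382.85. Plan pays $3,874 − $581.10 = $3,292.90.

$3,292.90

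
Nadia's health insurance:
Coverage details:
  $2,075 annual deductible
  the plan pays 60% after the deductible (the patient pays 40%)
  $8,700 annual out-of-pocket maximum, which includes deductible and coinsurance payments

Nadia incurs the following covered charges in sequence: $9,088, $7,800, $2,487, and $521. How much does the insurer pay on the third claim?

$1,787.20

Claim 1 — $9,088: deductible takes $2,075, $7,013 remains; patient's 40% is $2,805.20. Patient pays $4,880.20; OOP now $4,880.20. Insurer: $9,088 − $4,880.20 = $4,207.80.
Claim 2 — $7,800: deductible met; 40% of $7,800 = $3,120. Patient pays $3,120; OOP now $8,000.20. Insurer: $7,800 − $3,120 = $4,680.
Claim 3 — $2,487: deductible met; 40% of $2,487 = $994.80. That would push OOP to $8,995, over the $8,700 cap, so patient pays $8,700 − $8,000.20 = $699.80. Plan pays $2,487 − $699.80 = $1,787.20.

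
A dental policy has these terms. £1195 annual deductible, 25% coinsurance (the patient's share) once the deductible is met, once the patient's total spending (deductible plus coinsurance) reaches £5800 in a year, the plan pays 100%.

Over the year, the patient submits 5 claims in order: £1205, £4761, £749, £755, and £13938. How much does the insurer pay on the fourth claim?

Bill 1, £1205: £1195 finishes the deductible; £10 goes to coinsurance; coinsurance £10 × 25% = £2.50. Patient pays £1197.50; OOP now £1197.50. Insurer: £1205 − £1197.50 = £7.50.
Bill 2, £4761: 25% coinsurance on £4761 = £1190.25. Cost to patient: £1190.25. OOP to date £2387.75. Plan pays £4761 − £1190.25 = £3570.75.
Bill 3, £749: deductible already satisfied, so patient's share is 25% × £749 = £187.25. Patient pays £187.25; OOP now £2575. Plan pays £749 − £187.25 = £561.75.
Bill 4, £755: 25% coinsurance on £755 = £188.75. Cost to patient: £188.75. OOP to date £2763.75. Insurer: £755 − £188.75 = £566.25.

£566.25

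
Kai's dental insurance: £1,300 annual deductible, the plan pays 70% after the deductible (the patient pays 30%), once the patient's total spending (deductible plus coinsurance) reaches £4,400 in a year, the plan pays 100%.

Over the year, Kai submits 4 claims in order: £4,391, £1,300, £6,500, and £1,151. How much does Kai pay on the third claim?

£1,782.70

#1 (£4,391): deductible takes £1,300, £3,091 remains; patient's 30% is £927.30. Cost to patient: £2,227.30. OOP to date £2,227.30.
#2 (£1,300): deductible met; 30% of £1,300 = £390. Patient owes £390 (running OOP £2,617.30).
#3 (£6,500): deductible already satisfied, so patient's share is 30% × £6,500 = £1,950. Adding that to £2,617.30 gives £4,567.30, past the £4,400 cap; patient pays only £4,400 − £2,617.30 = £1,782.70.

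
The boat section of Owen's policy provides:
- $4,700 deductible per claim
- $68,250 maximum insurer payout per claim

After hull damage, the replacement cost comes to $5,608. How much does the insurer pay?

$908

Subtract the deductible: $5,608 − $4,700 = $908.
That's under the $68,250 cap, so the insurer reimburses the full $908.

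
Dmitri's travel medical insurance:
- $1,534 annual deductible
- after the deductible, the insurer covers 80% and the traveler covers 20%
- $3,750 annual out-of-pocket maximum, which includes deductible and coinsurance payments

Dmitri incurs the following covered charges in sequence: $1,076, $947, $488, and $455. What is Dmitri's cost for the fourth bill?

$91

Claim 1 ($1,076): fully absorbed by the deductible. Traveler owes $1,076 (running OOP $1,076).
Claim 2 ($947): $458 finishes the deductible; $489 goes to coinsurance; 20% of $489 = $97.80. Traveler pays $555.80; OOP now $1,631.80.
Claim 3 ($488): deductible met; 20% of $488 = $97.60. Traveler owes $97.60 (running OOP $1,729.40).
Claim 4 ($455): deductible met; 20% of $455 = $91. Traveler owes $91 (running OOP $1,820.40).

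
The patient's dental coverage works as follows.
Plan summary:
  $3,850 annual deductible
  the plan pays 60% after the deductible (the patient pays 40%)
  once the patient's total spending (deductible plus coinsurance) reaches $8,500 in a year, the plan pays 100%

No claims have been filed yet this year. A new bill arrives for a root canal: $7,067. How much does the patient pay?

$5,136.80

The full $3,850 deductible is still open; $3,850 of this bill applies to it.
That leaves $7,067 − $3,850 = $3,217 for coinsurance.
40% of $3,217 = $1,286.80 falls to the patient.
So the patient owes $3,850 + $1,286.80 = $5,136.80 before any cap.
Cumulative spending $0 + $5,136.80 = $5,136.80 stays under the $8,500 maximum.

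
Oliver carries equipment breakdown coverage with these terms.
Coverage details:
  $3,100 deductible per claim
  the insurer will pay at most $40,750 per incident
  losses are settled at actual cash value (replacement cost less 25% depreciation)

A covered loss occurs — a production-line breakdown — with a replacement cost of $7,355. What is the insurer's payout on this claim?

$2,416.25

At 25% depreciation, ACV = $7,355 − $1,838.75 = $5,516.25.
Less the $3,100 deductible: $5,516.25 − $3,100 = $2,416.25.
That's under the $40,750 cap, so the insurer reimburses the full $2,416.25.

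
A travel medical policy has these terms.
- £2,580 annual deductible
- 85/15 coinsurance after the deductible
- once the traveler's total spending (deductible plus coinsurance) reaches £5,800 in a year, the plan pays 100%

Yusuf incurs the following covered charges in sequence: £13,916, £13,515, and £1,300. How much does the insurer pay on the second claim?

£11,995.40

Claim 1 — £13,916: deductible takes £2,580, £11,336 remains; traveler's 15% is £1,700.40. Traveler pays £4,280.40; OOP now £4,280.40. Insurer: £13,916 − £4,280.40 = £9,635.60.
Claim 2 — £13,515: deductible met; 15% of £13,515 = £2,027.25. That would push OOP to £6,307.65, over the £5,800 cap, so traveler pays £5,800 − £4,280.40 = £1,519.60. Plan pays £13,515 − £1,519.60 = £11,995.40.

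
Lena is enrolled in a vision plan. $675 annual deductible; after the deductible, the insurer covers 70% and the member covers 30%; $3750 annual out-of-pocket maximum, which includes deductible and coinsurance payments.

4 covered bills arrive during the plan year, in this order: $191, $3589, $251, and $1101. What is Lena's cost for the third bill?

$75.30

Claim 1 ($191): all of it applies to the deductible. Member owes $191 (running OOP $191).
Claim 2 ($3589): deductible takes $484, $3105 remains; coinsurance $3105 × 30% = $931.50. Member owes $1415.50 (running OOP $1606.50).
Claim 3 ($251): deductible already satisfied, so member's share is 30% × $251 = $75.30. Member pays $75.30; OOP now $1681.80.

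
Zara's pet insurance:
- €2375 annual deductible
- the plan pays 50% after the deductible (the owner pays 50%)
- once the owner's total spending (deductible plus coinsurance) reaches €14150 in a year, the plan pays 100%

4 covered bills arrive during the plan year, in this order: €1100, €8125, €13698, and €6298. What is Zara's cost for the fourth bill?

#1 (€1100): entire amount goes to the deductible. Cost to owner: €1100. OOP to date €1100.
#2 (€8125): deductible takes €1275, €6850 remains; coinsurance €6850 × 50% = €3425. Owner pays €4700; OOP now €5800.
#3 (€13698): 50% coinsurance on €13698 = €6849. Cost to owner: €6849. OOP to date €12649.
#4 (€6298): deductible met; 50% of €6298 = €3149. Adding that to €12649 gives €15798, past the €14150 cap; owner pays only €14150 − €12649 = €1501.

€1501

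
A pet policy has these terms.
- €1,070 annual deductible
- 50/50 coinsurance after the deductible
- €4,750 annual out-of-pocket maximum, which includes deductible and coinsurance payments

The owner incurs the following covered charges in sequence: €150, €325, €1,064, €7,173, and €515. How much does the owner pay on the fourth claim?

€3,445.50

Bill 1, €150: fully absorbed by the deductible. Owner pays €150; OOP now €150.
Bill 2, €325: entire amount goes to the deductible. Cost to owner: €325. OOP to date €475.
Bill 3, €1,064: deductible takes €595, €469 remains; owner's 50% is €234.50. Owner owes €829.50 (running OOP €1,304.50).
Bill 4, €7,173: 50% coinsurance on €7,173 = €3,586.50. That would push OOP to €4,891, over the €4,750 cap, so owner pays €4,750 − €1,304.50 = €3,445.50.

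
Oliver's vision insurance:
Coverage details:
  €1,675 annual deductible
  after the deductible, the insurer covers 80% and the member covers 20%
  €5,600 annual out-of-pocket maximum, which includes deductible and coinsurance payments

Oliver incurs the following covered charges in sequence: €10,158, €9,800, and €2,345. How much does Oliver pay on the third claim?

€268.40

Bill 1, €10,158: deductible takes €1,675, €8,483 remains; member's 20% is €1,696.60. Member owes €3,371.60 (running OOP €3,371.60).
Bill 2, €9,800: 20% coinsurance on €9,800 = €1,960. Member pays €1,960; OOP now €5,331.60.
Bill 3, €2,345: 20% coinsurance on €2,345 = €469. Adding that to €5,331.60 gives €5,800.60, past the €5,600 cap; member pays only €5,600 − €5,331.60 = €268.40.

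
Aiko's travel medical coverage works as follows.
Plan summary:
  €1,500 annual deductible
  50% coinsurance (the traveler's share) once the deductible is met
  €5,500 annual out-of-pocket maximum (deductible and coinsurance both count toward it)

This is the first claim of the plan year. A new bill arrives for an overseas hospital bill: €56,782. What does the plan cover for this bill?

Deductible not yet touched, so the first €1,500 of the bill goes to the deductible.
After the €1,500 deductible portion, €56,782 − €1,500 = €55,282 is subject to coinsurance.
Coinsurance: €55,282 × 50% = €27,641.
So the traveler owes €1,500 + €27,641 = €29,141 before any cap.
Adding €29,141 to the €0 already spent would give €29,141, which exceeds the €5,500 cap; the traveler pays just €5,500 − €0 = €5,500.
The plan picks up €56,782 − €5,500 = €51,282.

€51,282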